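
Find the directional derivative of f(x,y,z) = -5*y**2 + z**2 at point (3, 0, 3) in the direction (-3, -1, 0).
0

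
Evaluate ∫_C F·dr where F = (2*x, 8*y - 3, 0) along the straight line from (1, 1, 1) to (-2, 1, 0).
3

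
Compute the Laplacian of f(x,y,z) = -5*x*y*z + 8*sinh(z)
8*sinh(z)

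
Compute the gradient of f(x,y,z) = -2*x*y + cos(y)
(-2*y, -2*x - sin(y), 0)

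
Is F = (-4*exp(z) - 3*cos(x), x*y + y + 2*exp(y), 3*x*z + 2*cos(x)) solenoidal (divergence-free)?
No, ∇·F = 4*x + 2*exp(y) + 3*sin(x) + 1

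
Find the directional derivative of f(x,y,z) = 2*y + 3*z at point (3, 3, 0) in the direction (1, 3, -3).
-3*sqrt(19)/19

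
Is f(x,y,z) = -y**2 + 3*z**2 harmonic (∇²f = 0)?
No, ∇²f = 4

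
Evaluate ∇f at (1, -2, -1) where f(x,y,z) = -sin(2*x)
(-2*cos(2), 0, 0)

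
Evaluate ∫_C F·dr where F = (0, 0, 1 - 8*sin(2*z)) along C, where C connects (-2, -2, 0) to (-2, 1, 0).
0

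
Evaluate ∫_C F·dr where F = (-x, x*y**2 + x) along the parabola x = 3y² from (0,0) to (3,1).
-29/10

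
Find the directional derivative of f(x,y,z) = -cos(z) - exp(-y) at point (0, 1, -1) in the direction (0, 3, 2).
sqrt(13)*(-2*E*sin(1) + 3)*exp(-1)/13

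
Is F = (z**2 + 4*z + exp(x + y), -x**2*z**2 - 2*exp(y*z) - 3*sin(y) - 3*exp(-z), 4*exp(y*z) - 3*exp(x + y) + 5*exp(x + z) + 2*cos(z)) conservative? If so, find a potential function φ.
No, ∇×F = (2*x**2*z + 2*y*exp(y*z) + 4*z*exp(y*z) - 3*exp(x + y) - 3*exp(-z), 2*z + 3*exp(x + y) - 5*exp(x + z) + 4, -2*x*z**2 - exp(x + y)) ≠ 0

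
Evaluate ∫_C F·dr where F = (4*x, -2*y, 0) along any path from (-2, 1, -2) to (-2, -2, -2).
-3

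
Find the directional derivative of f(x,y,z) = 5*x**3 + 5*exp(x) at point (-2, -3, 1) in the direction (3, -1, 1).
15*sqrt(11)*(1 + 12*exp(2))*exp(-2)/11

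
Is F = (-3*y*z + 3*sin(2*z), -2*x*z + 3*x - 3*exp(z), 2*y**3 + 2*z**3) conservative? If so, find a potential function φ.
No, ∇×F = (2*x + 6*y**2 + 3*exp(z), -3*y + 6*cos(2*z), z + 3) ≠ 0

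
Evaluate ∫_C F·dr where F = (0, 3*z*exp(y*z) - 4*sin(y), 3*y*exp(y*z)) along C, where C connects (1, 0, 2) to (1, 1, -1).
-7 + 3*exp(-1) + 4*cos(1)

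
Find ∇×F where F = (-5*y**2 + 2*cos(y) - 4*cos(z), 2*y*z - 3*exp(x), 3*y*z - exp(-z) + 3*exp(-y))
(-2*y + 3*z - 3*exp(-y), 4*sin(z), 10*y - 3*exp(x) + 2*sin(y))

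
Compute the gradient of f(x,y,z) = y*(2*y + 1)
(0, 4*y + 1, 0)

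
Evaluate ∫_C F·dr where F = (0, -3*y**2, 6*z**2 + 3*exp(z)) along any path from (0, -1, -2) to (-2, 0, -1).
-3*exp(-2) + 3*exp(-1) + 13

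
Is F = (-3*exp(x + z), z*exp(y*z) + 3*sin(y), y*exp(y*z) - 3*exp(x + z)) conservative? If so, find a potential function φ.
Yes, F is conservative. φ = exp(y*z) - 3*exp(x + z) - 3*cos(y)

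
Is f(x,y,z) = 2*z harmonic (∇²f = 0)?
Yes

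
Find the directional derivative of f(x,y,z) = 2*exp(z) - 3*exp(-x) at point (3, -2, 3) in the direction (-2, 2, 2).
sqrt(3)*(-3 + 2*exp(6))*exp(-3)/3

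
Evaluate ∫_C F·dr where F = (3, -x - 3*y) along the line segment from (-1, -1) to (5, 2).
15/2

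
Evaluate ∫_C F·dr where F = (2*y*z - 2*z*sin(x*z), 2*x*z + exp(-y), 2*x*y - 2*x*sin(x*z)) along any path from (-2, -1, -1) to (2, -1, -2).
2*cos(4) - 2*cos(2) + 12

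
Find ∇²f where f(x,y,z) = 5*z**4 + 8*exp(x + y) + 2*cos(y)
60*z**2 + 16*exp(x + y) - 2*cos(y)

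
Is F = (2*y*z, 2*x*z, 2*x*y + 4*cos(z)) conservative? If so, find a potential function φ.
Yes, F is conservative. φ = 2*x*y*z + 4*sin(z)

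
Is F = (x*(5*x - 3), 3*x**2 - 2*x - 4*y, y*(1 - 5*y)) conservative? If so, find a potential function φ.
No, ∇×F = (1 - 10*y, 0, 6*x - 2) ≠ 0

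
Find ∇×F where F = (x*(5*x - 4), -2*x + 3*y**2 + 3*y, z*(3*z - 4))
(0, 0, -2)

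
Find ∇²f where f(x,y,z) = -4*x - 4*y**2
-8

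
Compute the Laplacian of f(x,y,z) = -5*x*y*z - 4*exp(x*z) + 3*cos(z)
-4*x**2*exp(x*z) - 4*z**2*exp(x*z) - 3*cos(z)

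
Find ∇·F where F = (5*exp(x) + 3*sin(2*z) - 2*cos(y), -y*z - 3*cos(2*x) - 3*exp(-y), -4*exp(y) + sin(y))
-z + 5*exp(x) + 3*exp(-y)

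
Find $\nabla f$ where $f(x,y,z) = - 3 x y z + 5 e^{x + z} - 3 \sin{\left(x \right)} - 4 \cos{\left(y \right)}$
(-3*y*z + 5*exp(x + z) - 3*cos(x), -3*x*z + 4*sin(y), -3*x*y + 5*exp(x + z))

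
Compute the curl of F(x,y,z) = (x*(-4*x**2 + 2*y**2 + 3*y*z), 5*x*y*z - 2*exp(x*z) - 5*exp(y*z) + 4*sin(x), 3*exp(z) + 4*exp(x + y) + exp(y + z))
(-5*x*y + 2*x*exp(x*z) + 5*y*exp(y*z) + 4*exp(x + y) + exp(y + z), 3*x*y - 4*exp(x + y), -x*(4*y + 3*z) + 5*y*z - 2*z*exp(x*z) + 4*cos(x))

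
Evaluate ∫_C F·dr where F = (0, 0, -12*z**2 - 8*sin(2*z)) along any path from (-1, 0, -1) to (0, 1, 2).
-36 + 4*cos(4) - 4*cos(2)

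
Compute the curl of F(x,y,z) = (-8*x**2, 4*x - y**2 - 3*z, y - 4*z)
(4, 0, 4)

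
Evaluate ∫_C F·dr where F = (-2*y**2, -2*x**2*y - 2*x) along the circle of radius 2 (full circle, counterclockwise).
-8*pi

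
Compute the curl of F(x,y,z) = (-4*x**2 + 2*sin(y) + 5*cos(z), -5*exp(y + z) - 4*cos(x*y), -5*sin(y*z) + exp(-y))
((5*(-z*cos(y*z) + exp(y + z))*exp(y) - 1)*exp(-y), -5*sin(z), 4*y*sin(x*y) - 2*cos(y))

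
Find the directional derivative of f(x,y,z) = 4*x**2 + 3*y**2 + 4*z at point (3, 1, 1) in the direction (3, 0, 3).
14*sqrt(2)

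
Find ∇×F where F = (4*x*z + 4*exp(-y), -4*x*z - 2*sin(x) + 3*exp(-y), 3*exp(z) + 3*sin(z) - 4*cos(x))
(4*x, 4*x - 4*sin(x), -4*z - 2*cos(x) + 4*exp(-y))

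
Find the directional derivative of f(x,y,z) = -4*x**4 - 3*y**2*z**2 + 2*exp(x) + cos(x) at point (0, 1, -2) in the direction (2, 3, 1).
-4*sqrt(14)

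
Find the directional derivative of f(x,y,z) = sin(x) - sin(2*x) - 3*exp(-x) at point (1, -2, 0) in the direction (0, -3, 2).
0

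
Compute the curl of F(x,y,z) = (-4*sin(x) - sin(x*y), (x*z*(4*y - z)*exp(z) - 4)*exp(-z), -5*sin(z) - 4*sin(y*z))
(-4*x*y + 2*x*z - 4*z*cos(y*z) - 4*exp(-z), 0, x*cos(x*y) + z*(4*y - z))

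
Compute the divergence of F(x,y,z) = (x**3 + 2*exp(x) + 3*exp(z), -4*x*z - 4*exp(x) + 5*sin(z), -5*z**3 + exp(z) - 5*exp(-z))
3*x**2 - 15*z**2 + 2*exp(x) + exp(z) + 5*exp(-z)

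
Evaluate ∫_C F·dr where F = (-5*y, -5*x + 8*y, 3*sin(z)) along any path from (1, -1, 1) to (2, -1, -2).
-3*cos(2) + 3*cos(1) + 5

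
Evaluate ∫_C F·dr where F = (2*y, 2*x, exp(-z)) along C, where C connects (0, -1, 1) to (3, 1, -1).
6 - 2*sinh(1)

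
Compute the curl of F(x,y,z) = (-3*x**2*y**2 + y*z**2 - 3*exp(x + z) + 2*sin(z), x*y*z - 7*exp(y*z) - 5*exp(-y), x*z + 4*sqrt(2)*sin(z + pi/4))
(y*(-x + 7*exp(y*z)), 2*y*z - z - 3*exp(x + z) + 2*cos(z), 6*x**2*y + y*z - z**2)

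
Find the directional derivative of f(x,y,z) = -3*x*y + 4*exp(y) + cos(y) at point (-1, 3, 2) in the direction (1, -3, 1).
3*sqrt(11)*(-4*exp(3) - 6 + sin(3))/11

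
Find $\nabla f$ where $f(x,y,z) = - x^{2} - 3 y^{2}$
(-2*x, -6*y, 0)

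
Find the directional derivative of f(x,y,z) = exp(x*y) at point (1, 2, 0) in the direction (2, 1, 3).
5*sqrt(14)*exp(2)/14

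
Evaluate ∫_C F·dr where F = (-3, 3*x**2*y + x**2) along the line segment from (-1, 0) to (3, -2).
16/3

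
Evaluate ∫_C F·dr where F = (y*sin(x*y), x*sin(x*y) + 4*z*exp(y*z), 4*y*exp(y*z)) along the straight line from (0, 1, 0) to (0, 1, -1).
-4 + 4*exp(-1)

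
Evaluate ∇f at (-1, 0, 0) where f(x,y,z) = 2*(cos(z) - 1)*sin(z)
(0, 0, 0)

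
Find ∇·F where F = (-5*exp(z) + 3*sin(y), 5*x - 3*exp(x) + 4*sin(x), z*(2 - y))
2 - y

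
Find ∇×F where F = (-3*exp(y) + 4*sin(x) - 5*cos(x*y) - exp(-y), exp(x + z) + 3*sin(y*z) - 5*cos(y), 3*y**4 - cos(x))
(12*y**3 - 3*y*cos(y*z) - exp(x + z), -sin(x), -5*x*sin(x*y) + 3*exp(y) + exp(x + z) - exp(-y))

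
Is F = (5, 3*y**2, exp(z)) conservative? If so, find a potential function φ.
Yes, F is conservative. φ = 5*x + y**3 + exp(z)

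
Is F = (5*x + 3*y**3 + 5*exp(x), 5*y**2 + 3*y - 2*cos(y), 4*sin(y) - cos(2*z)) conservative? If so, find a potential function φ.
No, ∇×F = (4*cos(y), 0, -9*y**2) ≠ 0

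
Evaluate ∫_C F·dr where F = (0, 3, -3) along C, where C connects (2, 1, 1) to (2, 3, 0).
9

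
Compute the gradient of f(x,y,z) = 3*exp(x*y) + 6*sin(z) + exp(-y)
(3*y*exp(x*y), 3*x*exp(x*y) - exp(-y), 6*cos(z))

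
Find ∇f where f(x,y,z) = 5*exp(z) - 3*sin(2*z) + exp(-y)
(0, -exp(-y), 5*exp(z) - 6*cos(2*z))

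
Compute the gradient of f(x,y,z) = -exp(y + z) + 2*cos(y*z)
(0, -2*z*sin(y*z) - exp(y + z), -2*y*sin(y*z) - exp(y + z))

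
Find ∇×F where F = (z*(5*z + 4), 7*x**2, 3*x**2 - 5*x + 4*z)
(0, -6*x + 10*z + 9, 14*x)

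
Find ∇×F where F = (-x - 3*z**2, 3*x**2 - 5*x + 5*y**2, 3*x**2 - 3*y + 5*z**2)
(-3, -6*x - 6*z, 6*x - 5)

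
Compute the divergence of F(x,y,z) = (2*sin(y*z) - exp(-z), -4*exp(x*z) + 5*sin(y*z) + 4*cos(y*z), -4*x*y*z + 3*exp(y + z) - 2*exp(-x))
-4*x*y - 4*z*sin(y*z) + 5*z*cos(y*z) + 3*exp(y + z)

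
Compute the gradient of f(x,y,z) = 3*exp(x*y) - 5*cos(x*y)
(y*(3*exp(x*y) + 5*sin(x*y)), x*(3*exp(x*y) + 5*sin(x*y)), 0)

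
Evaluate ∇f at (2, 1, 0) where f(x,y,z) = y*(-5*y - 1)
(0, -11, 0)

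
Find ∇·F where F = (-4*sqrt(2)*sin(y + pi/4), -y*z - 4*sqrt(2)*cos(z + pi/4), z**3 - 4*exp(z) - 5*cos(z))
3*z**2 - z - 4*exp(z) + 5*sin(z)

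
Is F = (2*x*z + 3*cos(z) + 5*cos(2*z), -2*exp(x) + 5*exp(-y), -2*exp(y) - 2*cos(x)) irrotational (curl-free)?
No, ∇×F = (-2*exp(y), 2*x - 2*sin(x) - 3*sin(z) - 10*sin(2*z), -2*exp(x))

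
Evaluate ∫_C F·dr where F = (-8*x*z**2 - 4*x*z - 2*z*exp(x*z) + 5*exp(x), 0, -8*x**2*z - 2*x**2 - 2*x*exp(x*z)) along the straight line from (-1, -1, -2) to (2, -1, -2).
-36 - 5*exp(-1) - 2*exp(-4) + 7*exp(2)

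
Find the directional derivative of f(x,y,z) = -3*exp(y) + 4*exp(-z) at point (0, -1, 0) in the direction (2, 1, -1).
sqrt(6)*(-3 + 4*E)*exp(-1)/6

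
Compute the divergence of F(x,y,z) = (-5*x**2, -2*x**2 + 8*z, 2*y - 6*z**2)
-10*x - 12*z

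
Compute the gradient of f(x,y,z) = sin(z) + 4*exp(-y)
(0, -4*exp(-y), cos(z))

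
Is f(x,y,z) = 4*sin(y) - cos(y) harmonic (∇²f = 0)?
No, ∇²f = -4*sin(y) + cos(y)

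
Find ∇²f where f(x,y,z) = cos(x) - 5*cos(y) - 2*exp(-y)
-cos(x) + 5*cos(y) - 2*exp(-y)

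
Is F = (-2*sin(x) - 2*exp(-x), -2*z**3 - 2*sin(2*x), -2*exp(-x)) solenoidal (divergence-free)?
No, ∇·F = -2*cos(x) + 2*exp(-x)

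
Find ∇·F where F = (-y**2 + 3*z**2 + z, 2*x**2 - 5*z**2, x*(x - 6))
0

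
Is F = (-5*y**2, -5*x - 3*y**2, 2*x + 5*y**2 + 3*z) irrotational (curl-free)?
No, ∇×F = (10*y, -2, 10*y - 5)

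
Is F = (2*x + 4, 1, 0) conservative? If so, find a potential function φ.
Yes, F is conservative. φ = x**2 + 4*x + y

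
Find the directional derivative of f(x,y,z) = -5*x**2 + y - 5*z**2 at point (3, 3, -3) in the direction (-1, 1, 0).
31*sqrt(2)/2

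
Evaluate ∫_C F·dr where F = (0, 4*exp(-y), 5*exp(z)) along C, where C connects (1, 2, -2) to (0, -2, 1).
((5 - 4*E)*exp(3) - 1)*exp(-2)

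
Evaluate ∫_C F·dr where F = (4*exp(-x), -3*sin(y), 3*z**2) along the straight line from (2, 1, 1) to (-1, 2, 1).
-4*E - 3*cos(1) + 3*cos(2) + 4*exp(-2)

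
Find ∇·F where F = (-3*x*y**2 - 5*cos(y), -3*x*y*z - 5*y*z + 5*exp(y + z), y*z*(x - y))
-3*x*z - 3*y**2 + y*(x - y) - 5*z + 5*exp(y + z)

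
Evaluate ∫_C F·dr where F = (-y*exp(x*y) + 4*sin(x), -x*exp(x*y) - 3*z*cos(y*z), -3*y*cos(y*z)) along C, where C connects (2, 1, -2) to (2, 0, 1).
-3*sin(2) - 1 + exp(2)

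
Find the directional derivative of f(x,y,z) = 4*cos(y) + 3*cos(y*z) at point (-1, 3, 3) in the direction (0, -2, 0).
4*sin(3) + 9*sin(9)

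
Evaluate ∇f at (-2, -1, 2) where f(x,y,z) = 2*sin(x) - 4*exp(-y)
(2*cos(2), 4*E, 0)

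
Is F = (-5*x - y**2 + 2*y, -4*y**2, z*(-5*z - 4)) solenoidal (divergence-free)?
No, ∇·F = -8*y - 10*z - 9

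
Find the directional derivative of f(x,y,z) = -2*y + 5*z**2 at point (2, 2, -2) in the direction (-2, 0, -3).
60*sqrt(13)/13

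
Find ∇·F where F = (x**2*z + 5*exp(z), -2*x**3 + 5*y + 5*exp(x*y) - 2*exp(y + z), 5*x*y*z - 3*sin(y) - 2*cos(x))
5*x*y + 2*x*z + 5*x*exp(x*y) - 2*exp(y + z) + 5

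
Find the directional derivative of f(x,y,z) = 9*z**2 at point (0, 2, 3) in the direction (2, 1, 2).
36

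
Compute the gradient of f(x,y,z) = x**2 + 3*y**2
(2*x, 6*y, 0)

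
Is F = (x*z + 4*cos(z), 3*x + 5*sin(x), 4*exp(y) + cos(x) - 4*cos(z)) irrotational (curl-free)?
No, ∇×F = (4*exp(y), x + sin(x) - 4*sin(z), 5*cos(x) + 3)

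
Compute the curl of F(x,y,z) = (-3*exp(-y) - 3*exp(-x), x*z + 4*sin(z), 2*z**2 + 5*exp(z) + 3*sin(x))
(-x - 4*cos(z), -3*cos(x), z - 3*exp(-y))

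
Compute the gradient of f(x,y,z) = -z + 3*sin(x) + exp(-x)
(3*cos(x) - exp(-x), 0, -1)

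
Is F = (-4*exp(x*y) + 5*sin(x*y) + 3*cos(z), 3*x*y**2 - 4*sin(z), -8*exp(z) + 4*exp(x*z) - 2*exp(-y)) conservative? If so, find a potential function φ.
No, ∇×F = (4*cos(z) + 2*exp(-y), -4*z*exp(x*z) - 3*sin(z), 4*x*exp(x*y) - 5*x*cos(x*y) + 3*y**2) ≠ 0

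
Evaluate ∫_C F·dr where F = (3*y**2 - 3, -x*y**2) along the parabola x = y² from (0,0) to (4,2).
28/5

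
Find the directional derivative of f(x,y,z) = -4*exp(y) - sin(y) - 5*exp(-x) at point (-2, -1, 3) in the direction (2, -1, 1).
sqrt(6)*(E*cos(1) + 4 + 10*exp(3))*exp(-1)/6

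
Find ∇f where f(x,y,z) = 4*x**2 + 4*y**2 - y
(8*x, 8*y - 1, 0)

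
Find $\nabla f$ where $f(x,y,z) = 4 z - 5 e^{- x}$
(5*exp(-x), 0, 4)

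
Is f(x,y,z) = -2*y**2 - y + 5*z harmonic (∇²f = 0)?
No, ∇²f = -4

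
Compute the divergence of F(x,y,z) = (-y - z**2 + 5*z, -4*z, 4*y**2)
0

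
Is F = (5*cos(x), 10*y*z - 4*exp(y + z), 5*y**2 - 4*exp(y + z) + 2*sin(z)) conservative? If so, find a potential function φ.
Yes, F is conservative. φ = 5*y**2*z - 4*exp(y + z) + 5*sin(x) - 2*cos(z)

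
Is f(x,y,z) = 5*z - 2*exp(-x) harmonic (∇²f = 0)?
No, ∇²f = -2*exp(-x)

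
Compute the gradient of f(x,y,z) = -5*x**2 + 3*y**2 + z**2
(-10*x, 6*y, 2*z)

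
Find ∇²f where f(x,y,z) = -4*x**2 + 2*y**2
-4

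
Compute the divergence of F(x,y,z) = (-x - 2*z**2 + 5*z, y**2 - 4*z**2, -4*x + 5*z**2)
2*y + 10*z - 1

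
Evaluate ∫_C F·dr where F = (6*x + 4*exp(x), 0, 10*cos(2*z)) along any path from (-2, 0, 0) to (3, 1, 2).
5*sin(4) - 4*exp(-2) + 15 + 4*exp(3)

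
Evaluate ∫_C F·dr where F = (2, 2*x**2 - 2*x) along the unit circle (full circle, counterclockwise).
-2*pi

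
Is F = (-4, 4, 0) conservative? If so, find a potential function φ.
Yes, F is conservative. φ = -4*x + 4*y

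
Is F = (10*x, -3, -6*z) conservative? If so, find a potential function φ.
Yes, F is conservative. φ = 5*x**2 - 3*y - 3*z**2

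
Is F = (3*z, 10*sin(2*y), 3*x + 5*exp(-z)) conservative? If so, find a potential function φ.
Yes, F is conservative. φ = 3*x*z - 5*cos(2*y) - 5*exp(-z)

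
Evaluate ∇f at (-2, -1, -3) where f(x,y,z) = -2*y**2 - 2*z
(0, 4, -2)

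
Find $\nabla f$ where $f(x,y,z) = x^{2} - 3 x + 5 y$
(2*x - 3, 5, 0)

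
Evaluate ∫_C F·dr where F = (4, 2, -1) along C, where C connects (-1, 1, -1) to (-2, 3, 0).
-1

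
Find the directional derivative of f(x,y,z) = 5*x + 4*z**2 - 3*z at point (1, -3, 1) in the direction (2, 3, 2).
20*sqrt(17)/17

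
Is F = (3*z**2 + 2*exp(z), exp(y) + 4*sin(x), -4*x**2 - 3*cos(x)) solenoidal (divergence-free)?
No, ∇·F = exp(y)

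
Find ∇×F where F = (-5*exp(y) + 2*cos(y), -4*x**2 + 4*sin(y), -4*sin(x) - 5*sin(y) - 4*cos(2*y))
((16*sin(y) - 5)*cos(y), 4*cos(x), -8*x + 5*exp(y) + 2*sin(y))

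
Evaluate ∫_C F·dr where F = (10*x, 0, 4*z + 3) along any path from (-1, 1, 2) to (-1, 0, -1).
-15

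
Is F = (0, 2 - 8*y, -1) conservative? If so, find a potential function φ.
Yes, F is conservative. φ = -4*y**2 + 2*y - z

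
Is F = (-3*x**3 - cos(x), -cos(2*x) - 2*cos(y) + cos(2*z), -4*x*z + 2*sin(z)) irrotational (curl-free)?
No, ∇×F = (2*sin(2*z), 4*z, 2*sin(2*x))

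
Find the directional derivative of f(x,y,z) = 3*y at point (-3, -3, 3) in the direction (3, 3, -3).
sqrt(3)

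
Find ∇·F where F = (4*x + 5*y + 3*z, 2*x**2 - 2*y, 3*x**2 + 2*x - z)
1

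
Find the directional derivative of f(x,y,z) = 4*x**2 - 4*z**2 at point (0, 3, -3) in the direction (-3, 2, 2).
48*sqrt(17)/17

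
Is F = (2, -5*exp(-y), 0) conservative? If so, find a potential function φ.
Yes, F is conservative. φ = 2*x + 5*exp(-y)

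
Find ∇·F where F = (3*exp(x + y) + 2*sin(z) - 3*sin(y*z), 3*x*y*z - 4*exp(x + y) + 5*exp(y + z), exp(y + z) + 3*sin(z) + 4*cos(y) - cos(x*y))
3*x*z - exp(x + y) + 6*exp(y + z) + 3*cos(z)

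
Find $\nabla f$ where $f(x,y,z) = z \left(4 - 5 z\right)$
(0, 0, 4 - 10*z)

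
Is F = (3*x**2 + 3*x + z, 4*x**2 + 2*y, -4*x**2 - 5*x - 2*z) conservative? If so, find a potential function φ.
No, ∇×F = (0, 8*x + 6, 8*x) ≠ 0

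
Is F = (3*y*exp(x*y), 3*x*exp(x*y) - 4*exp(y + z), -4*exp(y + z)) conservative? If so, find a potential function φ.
Yes, F is conservative. φ = 3*exp(x*y) - 4*exp(y + z)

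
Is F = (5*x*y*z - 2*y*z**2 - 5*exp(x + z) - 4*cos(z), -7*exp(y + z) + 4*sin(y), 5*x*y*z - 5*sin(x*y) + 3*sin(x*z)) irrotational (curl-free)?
No, ∇×F = (5*x*z - 5*x*cos(x*y) + 7*exp(y + z), 5*x*y - 9*y*z + 5*y*cos(x*y) - 3*z*cos(x*z) - 5*exp(x + z) + 4*sin(z), z*(-5*x + 2*z))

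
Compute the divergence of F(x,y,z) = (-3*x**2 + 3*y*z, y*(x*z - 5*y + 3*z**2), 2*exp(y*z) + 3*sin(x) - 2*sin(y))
x*z - 6*x + 2*y*exp(y*z) - 10*y + 3*z**2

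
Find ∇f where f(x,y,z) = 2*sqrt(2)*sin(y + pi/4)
(0, 2*sqrt(2)*cos(y + pi/4), 0)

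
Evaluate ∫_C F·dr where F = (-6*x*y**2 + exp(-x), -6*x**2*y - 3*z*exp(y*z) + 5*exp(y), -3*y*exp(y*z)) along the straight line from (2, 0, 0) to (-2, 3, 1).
-110 - exp(2) + exp(-2) + 2*exp(3)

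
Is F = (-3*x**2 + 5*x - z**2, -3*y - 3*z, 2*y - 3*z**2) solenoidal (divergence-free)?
No, ∇·F = -6*x - 6*z + 2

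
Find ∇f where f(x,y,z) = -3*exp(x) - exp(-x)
(-3*exp(x) + exp(-x), 0, 0)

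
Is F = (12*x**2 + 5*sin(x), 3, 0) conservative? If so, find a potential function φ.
Yes, F is conservative. φ = 4*x**3 + 3*y - 5*cos(x)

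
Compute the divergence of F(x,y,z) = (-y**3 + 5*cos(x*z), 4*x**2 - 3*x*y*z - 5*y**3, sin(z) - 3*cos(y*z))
-3*x*z - 15*y**2 + 3*y*sin(y*z) - 5*z*sin(x*z) + cos(z)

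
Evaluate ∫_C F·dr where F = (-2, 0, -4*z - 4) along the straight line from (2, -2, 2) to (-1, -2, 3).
-8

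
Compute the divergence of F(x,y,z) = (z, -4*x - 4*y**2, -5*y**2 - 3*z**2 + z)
-8*y - 6*z + 1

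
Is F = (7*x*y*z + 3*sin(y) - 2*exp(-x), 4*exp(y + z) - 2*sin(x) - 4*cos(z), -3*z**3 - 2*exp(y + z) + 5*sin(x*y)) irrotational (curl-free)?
No, ∇×F = (5*x*cos(x*y) - 6*exp(y + z) - 4*sin(z), y*(7*x - 5*cos(x*y)), -7*x*z - 2*cos(x) - 3*cos(y))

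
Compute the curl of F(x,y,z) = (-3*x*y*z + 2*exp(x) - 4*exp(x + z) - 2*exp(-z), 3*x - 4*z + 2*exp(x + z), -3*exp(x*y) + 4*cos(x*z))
(-3*x*exp(x*y) - 2*exp(x + z) + 4, -3*x*y + 3*y*exp(x*y) + 4*z*sin(x*z) - 4*exp(x + z) + 2*exp(-z), 3*x*z + 2*exp(x + z) + 3)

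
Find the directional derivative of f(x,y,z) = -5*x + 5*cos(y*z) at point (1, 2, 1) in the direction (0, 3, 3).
-15*sqrt(2)*sin(2)/2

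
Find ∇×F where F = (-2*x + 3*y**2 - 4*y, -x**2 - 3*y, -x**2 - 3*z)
(0, 2*x, -2*x - 6*y + 4)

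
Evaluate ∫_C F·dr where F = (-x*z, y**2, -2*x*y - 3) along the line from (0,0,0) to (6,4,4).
-308/3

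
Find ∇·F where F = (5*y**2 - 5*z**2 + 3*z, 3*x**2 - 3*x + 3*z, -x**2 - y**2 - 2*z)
-2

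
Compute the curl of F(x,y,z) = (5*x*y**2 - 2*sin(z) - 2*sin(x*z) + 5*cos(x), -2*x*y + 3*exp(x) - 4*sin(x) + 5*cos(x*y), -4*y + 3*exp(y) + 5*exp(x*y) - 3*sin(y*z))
(5*x*exp(x*y) - 3*z*cos(y*z) + 3*exp(y) - 4, -2*x*cos(x*z) - 5*y*exp(x*y) - 2*cos(z), -10*x*y - 5*y*sin(x*y) - 2*y + 3*exp(x) - 4*cos(x))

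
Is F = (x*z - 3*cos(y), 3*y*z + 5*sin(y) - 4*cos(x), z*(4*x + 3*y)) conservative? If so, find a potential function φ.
No, ∇×F = (-3*y + 3*z, x - 4*z, 4*sin(x) - 3*sin(y)) ≠ 0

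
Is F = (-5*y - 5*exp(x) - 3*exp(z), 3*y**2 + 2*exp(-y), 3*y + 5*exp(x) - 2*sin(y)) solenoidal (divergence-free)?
No, ∇·F = 6*y - 5*exp(x) - 2*exp(-y)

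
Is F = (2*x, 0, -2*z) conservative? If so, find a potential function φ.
Yes, F is conservative. φ = x**2 - z**2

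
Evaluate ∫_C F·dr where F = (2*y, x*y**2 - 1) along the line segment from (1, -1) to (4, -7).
-375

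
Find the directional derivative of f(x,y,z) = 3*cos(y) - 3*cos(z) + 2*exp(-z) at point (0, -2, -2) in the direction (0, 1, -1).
sqrt(2)*(3*sin(2) + exp(2))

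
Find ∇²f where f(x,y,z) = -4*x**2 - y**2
-10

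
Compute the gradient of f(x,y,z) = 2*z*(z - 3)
(0, 0, 4*z - 6)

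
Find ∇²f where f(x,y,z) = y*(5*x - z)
0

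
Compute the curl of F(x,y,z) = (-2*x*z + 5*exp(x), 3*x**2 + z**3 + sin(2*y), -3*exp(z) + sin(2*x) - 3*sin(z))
(-3*z**2, -2*x - 2*cos(2*x), 6*x)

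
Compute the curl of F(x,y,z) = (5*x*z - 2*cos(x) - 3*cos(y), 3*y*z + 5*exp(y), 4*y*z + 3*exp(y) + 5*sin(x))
(-3*y + 4*z + 3*exp(y), 5*x - 5*cos(x), -3*sin(y))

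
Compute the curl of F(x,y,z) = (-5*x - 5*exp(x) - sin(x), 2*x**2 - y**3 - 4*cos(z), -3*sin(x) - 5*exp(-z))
(-4*sin(z), 3*cos(x), 4*x)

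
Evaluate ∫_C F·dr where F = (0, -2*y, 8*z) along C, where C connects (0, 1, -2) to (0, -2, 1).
-15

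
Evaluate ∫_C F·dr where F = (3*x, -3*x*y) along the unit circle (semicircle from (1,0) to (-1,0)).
-2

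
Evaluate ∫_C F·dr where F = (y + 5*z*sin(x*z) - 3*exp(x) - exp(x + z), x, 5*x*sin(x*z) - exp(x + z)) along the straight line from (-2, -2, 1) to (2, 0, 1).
-3*exp(2) - exp(3) - 4 + exp(-1) + 3*exp(-2)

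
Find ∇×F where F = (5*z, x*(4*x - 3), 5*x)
(0, 0, 8*x - 3)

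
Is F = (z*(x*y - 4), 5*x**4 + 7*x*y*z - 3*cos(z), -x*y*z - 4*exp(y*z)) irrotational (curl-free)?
No, ∇×F = (-7*x*y - x*z - 4*z*exp(y*z) - 3*sin(z), x*y + y*z - 4, 20*x**3 - x*z + 7*y*z)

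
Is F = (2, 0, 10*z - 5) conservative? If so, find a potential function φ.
Yes, F is conservative. φ = 2*x + 5*z**2 - 5*z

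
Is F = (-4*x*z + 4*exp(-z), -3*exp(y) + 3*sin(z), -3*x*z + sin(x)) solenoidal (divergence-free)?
No, ∇·F = -3*x - 4*z - 3*exp(y)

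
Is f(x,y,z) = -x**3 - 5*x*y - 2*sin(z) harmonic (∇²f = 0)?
No, ∇²f = -6*x + 2*sin(z)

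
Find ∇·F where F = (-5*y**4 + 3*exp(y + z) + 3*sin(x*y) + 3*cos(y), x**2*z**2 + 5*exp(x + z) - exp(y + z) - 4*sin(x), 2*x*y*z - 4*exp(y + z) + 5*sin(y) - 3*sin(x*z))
2*x*y - 3*x*cos(x*z) + 3*y*cos(x*y) - 5*exp(y + z)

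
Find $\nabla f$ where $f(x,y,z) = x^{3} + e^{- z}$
(3*x**2, 0, -exp(-z))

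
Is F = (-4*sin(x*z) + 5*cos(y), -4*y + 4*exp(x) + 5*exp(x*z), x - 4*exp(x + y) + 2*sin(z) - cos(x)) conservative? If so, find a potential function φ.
No, ∇×F = (-5*x*exp(x*z) - 4*exp(x + y), -4*x*cos(x*z) + 4*exp(x + y) - sin(x) - 1, 5*z*exp(x*z) + 4*exp(x) + 5*sin(y)) ≠ 0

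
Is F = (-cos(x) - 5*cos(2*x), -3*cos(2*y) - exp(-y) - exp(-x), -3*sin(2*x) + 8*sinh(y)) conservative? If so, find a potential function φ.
No, ∇×F = (8*cosh(y), 6*cos(2*x), exp(-x)) ≠ 0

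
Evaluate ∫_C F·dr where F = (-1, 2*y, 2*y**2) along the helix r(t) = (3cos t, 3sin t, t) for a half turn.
6 + 9*pi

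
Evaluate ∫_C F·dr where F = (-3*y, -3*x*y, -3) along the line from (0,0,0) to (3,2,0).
-21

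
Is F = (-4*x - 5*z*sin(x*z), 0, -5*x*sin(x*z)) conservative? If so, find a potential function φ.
Yes, F is conservative. φ = -2*x**2 + 5*cos(x*z)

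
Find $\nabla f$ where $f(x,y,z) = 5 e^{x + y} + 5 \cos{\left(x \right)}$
(5*exp(x + y) - 5*sin(x), 5*exp(x + y), 0)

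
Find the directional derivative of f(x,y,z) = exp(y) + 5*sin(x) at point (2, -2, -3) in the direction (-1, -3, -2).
-sqrt(14)*(5*exp(2)*cos(2) + 3)*exp(-2)/14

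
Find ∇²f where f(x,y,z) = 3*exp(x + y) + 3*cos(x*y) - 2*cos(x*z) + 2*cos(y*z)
-3*x**2*cos(x*y) + 2*x**2*cos(x*z) - 3*y**2*cos(x*y) - 2*y**2*cos(y*z) + 2*z**2*cos(x*z) - 2*z**2*cos(y*z) + 6*exp(x + y)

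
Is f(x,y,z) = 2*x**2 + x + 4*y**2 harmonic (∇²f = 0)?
No, ∇²f = 12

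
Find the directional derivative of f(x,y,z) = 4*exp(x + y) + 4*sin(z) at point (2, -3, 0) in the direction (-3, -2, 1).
2*sqrt(14)*(-5 + E)*exp(-1)/7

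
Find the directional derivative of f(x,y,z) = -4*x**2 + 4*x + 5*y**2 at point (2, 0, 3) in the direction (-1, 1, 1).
4*sqrt(3)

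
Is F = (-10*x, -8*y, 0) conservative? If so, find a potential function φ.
Yes, F is conservative. φ = -5*x**2 - 4*y**2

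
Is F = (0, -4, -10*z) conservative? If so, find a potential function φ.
Yes, F is conservative. φ = -4*y - 5*z**2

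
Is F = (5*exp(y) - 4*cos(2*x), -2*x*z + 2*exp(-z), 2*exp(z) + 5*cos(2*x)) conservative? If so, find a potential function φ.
No, ∇×F = (2*x + 2*exp(-z), 10*sin(2*x), -2*z - 5*exp(y)) ≠ 0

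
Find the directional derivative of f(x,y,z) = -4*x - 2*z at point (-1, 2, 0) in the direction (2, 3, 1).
-5*sqrt(14)/7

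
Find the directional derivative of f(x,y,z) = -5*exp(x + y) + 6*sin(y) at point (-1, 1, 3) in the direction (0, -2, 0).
5 - 6*cos(1)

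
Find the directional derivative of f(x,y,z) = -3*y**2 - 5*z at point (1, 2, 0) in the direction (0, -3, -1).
41*sqrt(10)/10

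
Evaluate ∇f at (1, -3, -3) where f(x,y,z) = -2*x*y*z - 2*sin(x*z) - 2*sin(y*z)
(-18 + 6*cos(3), 6*cos(9) + 6, 6*cos(9) - 2*cos(3) + 6)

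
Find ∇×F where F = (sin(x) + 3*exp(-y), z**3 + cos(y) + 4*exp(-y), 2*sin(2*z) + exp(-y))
(-3*z**2 - exp(-y), 0, 3*exp(-y))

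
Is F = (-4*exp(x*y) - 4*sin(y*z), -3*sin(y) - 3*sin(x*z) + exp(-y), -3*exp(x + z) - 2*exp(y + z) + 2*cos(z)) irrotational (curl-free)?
No, ∇×F = (3*x*cos(x*z) - 2*exp(y + z), -4*y*cos(y*z) + 3*exp(x + z), 4*x*exp(x*y) - 3*z*cos(x*z) + 4*z*cos(y*z))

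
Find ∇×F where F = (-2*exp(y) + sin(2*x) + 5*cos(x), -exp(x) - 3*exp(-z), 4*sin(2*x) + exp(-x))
(-3*exp(-z), -8*cos(2*x) + exp(-x), -exp(x) + 2*exp(y))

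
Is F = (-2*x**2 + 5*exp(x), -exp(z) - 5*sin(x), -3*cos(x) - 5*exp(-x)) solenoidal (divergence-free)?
No, ∇·F = -4*x + 5*exp(x)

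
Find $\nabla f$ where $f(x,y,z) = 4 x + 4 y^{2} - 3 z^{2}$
(4, 8*y, -6*z)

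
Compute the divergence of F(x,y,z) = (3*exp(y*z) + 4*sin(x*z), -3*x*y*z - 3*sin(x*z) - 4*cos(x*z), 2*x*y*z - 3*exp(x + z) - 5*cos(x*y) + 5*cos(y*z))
2*x*y - 3*x*z - 5*y*sin(y*z) + 4*z*cos(x*z) - 3*exp(x + z)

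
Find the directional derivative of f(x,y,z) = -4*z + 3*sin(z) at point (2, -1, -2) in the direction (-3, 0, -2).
2*sqrt(13)*(4 - 3*cos(2))/13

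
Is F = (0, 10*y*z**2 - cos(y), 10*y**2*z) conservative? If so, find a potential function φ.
Yes, F is conservative. φ = 5*y**2*z**2 - sin(y)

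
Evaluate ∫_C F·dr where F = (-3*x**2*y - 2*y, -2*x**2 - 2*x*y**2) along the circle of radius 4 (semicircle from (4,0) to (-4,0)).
48*pi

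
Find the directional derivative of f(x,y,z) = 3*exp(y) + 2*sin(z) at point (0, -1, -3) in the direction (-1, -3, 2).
sqrt(14)*(4*E*cos(3) - 9)*exp(-1)/14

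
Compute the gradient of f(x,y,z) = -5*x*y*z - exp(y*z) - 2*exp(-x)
(-5*y*z + 2*exp(-x), z*(-5*x - exp(y*z)), y*(-5*x - exp(y*z)))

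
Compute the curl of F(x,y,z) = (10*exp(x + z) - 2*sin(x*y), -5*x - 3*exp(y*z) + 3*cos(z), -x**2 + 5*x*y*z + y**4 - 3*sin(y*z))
(5*x*z + 4*y**3 + 3*y*exp(y*z) - 3*z*cos(y*z) + 3*sin(z), 2*x - 5*y*z + 10*exp(x + z), 2*x*cos(x*y) - 5)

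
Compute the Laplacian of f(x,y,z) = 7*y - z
0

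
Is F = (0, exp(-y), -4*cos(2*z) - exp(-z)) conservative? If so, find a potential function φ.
Yes, F is conservative. φ = -2*sin(2*z) + exp(-z) - exp(-y)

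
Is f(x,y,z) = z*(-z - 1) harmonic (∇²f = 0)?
No, ∇²f = -2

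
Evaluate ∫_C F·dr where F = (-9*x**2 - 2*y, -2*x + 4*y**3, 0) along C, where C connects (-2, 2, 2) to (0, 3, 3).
33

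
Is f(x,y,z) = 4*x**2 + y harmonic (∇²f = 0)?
No, ∇²f = 8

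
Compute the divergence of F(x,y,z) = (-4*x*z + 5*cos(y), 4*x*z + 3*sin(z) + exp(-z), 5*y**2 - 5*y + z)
1 - 4*z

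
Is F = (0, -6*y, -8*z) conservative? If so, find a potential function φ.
Yes, F is conservative. φ = -3*y**2 - 4*z**2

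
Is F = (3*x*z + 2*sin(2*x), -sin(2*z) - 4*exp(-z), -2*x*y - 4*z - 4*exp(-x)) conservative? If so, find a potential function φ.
No, ∇×F = (-2*x + 2*cos(2*z) - 4*exp(-z), 3*x + 2*y - 4*exp(-x), 0) ≠ 0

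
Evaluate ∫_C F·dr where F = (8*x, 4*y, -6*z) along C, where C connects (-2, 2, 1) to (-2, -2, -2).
-9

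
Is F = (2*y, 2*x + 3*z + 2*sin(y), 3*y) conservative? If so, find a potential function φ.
Yes, F is conservative. φ = 2*x*y + 3*y*z - 2*cos(y)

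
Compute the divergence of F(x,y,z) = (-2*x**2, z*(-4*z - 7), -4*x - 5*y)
-4*x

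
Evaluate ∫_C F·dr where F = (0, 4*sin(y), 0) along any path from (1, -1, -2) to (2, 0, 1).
-4 + 4*cos(1)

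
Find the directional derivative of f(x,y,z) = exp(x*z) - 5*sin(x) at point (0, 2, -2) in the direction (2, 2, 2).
-7*sqrt(3)/3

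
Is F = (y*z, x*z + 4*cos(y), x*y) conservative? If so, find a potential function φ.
Yes, F is conservative. φ = x*y*z + 4*sin(y)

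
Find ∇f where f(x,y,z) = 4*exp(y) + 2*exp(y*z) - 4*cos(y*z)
(0, 2*z*exp(y*z) + 4*z*sin(y*z) + 4*exp(y), 2*y*(exp(y*z) + 2*sin(y*z)))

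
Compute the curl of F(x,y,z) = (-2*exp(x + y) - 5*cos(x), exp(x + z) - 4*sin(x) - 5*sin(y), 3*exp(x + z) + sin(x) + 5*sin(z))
(-exp(x + z), -3*exp(x + z) - cos(x), 2*exp(x + y) + exp(x + z) - 4*cos(x))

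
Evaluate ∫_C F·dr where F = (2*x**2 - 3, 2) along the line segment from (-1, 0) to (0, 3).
11/3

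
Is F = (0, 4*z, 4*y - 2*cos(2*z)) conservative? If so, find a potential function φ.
Yes, F is conservative. φ = 4*y*z - sin(2*z)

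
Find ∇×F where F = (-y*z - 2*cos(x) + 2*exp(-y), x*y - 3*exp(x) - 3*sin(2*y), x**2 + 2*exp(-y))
(-2*exp(-y), -2*x - y, y + z - 3*exp(x) + 2*exp(-y))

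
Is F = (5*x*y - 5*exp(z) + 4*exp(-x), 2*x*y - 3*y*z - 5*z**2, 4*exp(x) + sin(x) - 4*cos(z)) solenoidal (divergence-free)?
No, ∇·F = 2*x + 5*y - 3*z + 4*sin(z) - 4*exp(-x)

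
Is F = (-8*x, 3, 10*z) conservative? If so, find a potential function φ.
Yes, F is conservative. φ = -4*x**2 + 3*y + 5*z**2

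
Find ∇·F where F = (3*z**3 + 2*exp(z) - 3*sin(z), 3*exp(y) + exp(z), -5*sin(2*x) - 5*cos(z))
3*exp(y) + 5*sin(z)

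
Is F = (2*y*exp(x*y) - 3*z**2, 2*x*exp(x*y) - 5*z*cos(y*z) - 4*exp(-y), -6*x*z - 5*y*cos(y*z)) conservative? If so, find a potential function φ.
Yes, F is conservative. φ = -3*x*z**2 + 2*exp(x*y) - 5*sin(y*z) + 4*exp(-y)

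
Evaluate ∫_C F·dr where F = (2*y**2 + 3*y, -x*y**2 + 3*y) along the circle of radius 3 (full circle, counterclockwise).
-189*pi/4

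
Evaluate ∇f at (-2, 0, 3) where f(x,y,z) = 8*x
(8, 0, 0)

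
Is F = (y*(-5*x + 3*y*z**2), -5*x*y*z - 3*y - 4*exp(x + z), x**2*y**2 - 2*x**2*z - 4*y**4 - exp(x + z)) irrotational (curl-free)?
No, ∇×F = (2*x**2*y + 5*x*y - 16*y**3 + 4*exp(x + z), -2*x*y**2 + 4*x*z + 6*y**2*z + exp(x + z), 5*x - 6*y*z**2 - 5*y*z - 4*exp(x + z))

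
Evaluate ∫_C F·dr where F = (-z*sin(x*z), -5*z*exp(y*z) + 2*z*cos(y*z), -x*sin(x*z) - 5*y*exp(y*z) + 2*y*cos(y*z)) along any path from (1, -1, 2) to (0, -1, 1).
-5*exp(-1) - 2*sin(1) - cos(2) + 5*exp(-2) + 1 + 2*sin(2)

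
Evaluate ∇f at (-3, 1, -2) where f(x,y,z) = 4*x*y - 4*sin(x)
(4 - 4*cos(3), -12, 0)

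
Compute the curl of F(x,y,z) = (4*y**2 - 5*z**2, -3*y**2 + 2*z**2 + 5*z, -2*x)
(-4*z - 5, 2 - 10*z, -8*y)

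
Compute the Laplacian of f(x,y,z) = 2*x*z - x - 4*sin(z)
4*sin(z)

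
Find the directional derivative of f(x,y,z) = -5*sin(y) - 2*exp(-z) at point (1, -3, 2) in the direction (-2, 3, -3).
-3*sqrt(22)*(5*exp(2)*cos(3) + 2)*exp(-2)/22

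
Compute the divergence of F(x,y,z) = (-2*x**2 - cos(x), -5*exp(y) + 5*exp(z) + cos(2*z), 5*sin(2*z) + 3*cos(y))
-4*x - 5*exp(y) + sin(x) + 10*cos(2*z)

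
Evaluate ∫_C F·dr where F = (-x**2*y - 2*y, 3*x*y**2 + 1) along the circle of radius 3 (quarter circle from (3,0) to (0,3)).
3 + 99*pi/4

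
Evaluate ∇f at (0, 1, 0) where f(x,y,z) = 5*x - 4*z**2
(5, 0, 0)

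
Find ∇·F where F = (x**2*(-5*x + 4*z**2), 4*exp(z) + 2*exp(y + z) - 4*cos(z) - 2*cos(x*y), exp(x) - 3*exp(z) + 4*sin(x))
-15*x**2 + 8*x*z**2 + 2*x*sin(x*y) - 3*exp(z) + 2*exp(y + z)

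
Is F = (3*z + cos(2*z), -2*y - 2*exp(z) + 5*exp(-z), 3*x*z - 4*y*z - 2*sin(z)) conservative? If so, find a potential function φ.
No, ∇×F = (-4*z + 2*exp(z) + 5*exp(-z), -3*z - 2*sin(2*z) + 3, 0) ≠ 0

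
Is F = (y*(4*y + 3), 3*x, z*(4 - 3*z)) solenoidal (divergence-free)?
No, ∇·F = 4 - 6*z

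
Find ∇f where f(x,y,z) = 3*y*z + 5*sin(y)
(0, 3*z + 5*cos(y), 3*y)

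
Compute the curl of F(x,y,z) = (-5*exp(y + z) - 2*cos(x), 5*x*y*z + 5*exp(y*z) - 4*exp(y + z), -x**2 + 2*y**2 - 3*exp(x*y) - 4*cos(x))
(-5*x*y - 3*x*exp(x*y) - 5*y*exp(y*z) + 4*y + 4*exp(y + z), 2*x + 3*y*exp(x*y) - 5*exp(y + z) - 4*sin(x), 5*y*z + 5*exp(y + z))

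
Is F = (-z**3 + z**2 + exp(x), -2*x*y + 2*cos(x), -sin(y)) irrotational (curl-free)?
No, ∇×F = (-cos(y), z*(2 - 3*z), -2*y - 2*sin(x))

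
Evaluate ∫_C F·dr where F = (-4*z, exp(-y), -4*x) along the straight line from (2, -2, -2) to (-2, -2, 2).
0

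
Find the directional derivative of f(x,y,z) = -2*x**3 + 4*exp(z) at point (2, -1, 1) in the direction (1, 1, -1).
4*sqrt(3)*(-6 - E)/3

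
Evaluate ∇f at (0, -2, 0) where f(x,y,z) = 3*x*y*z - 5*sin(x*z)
(0, 0, 0)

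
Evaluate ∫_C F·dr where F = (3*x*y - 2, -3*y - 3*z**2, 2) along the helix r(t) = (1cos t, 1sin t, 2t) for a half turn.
4 + 28*pi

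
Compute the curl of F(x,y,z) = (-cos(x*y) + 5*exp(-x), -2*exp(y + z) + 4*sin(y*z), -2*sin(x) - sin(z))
(-4*y*cos(y*z) + 2*exp(y + z), 2*cos(x), -x*sin(x*y))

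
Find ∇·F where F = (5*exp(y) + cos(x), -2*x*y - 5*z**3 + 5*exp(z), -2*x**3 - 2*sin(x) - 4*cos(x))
-2*x - sin(x)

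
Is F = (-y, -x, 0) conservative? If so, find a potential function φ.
Yes, F is conservative. φ = -x*y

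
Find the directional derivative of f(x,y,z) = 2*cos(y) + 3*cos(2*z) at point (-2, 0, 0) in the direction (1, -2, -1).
0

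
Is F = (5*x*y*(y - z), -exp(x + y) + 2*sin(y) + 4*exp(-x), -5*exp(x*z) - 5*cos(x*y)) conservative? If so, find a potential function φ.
No, ∇×F = (5*x*sin(x*y), -5*x*y - 5*y*sin(x*y) + 5*z*exp(x*z), -10*x*y + 5*x*z - exp(x + y) - 4*exp(-x)) ≠ 0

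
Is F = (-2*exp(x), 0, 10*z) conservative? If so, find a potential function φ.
Yes, F is conservative. φ = 5*z**2 - 2*exp(x)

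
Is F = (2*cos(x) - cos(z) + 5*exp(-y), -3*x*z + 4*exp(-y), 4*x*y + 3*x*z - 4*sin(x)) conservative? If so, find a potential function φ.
No, ∇×F = (7*x, -4*y - 3*z + sin(z) + 4*cos(x), -3*z + 5*exp(-y)) ≠ 0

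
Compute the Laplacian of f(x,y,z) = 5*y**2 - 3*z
10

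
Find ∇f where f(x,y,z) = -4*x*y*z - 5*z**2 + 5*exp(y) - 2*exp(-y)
(-4*y*z, -4*x*z + 5*exp(y) + 2*exp(-y), -4*x*y - 10*z)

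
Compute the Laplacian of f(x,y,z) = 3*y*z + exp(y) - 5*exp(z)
exp(y) - 5*exp(z)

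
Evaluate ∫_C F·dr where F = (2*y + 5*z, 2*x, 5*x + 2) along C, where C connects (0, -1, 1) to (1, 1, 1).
7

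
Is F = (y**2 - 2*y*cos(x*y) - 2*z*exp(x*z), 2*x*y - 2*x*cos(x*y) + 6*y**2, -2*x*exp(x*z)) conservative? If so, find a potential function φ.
Yes, F is conservative. φ = x*y**2 + 2*y**3 - 2*exp(x*z) - 2*sin(x*y)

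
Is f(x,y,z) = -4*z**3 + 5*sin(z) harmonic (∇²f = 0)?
No, ∇²f = -24*z - 5*sin(z)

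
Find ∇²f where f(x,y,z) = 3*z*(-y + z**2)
18*z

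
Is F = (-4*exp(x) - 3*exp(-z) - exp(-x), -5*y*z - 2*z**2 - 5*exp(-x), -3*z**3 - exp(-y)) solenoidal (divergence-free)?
No, ∇·F = -9*z**2 - 5*z - 4*exp(x) + exp(-x)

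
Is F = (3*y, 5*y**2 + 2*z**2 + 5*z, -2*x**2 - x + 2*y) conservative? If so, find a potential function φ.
No, ∇×F = (-4*z - 3, 4*x + 1, -3) ≠ 0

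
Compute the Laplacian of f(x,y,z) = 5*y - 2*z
0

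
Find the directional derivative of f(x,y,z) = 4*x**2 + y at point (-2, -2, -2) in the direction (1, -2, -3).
-9*sqrt(14)/7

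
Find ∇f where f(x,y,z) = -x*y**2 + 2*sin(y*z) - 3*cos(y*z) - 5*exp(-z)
(-y**2, -2*x*y + 3*z*sin(y*z) + 2*z*cos(y*z), 3*y*sin(y*z) + 2*y*cos(y*z) + 5*exp(-z))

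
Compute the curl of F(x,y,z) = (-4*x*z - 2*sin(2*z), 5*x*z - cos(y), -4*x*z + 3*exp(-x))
(-5*x, (4*(-x + z - cos(2*z))*exp(x) + 3)*exp(-x), 5*z)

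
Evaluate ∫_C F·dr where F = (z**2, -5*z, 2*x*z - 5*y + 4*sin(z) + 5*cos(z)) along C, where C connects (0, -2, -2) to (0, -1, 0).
4*cos(2) + 5*sin(2) + 16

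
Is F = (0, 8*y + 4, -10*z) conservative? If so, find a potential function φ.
Yes, F is conservative. φ = 4*y**2 + 4*y - 5*z**2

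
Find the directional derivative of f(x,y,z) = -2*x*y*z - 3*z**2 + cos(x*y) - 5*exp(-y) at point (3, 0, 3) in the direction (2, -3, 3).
-15*sqrt(22)/22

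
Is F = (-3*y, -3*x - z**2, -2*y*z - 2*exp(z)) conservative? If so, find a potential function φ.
Yes, F is conservative. φ = -3*x*y - y*z**2 - 2*exp(z)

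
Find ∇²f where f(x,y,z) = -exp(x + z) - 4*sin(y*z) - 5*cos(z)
4*y**2*sin(y*z) + 4*z**2*sin(y*z) - 2*exp(x + z) + 5*cos(z)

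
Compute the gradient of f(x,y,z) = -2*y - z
(0, -2, -1)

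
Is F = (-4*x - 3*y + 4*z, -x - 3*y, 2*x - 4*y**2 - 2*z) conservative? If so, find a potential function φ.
No, ∇×F = (-8*y, 2, 2) ≠ 0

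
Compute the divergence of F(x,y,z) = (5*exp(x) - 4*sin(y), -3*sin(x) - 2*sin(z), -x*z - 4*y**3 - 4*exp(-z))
-x + 5*exp(x) + 4*exp(-z)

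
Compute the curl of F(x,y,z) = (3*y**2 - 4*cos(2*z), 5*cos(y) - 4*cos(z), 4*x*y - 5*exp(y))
(4*x - 5*exp(y) - 4*sin(z), -4*y + 8*sin(2*z), -6*y)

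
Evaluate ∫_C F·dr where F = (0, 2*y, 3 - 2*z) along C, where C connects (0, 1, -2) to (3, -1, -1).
6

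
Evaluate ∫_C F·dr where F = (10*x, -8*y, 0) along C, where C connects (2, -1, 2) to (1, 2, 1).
-27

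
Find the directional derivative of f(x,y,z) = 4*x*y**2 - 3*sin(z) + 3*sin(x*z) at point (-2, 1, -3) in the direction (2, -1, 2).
-10*cos(6) - 2*cos(3) + 8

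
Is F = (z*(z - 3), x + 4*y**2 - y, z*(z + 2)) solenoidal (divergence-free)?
No, ∇·F = 8*y + 2*z + 1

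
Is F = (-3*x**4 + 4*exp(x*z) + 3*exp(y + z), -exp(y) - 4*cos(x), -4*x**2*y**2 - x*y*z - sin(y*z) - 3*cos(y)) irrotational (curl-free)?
No, ∇×F = (-8*x**2*y - x*z - z*cos(y*z) + 3*sin(y), 8*x*y**2 + 4*x*exp(x*z) + y*z + 3*exp(y + z), -3*exp(y + z) + 4*sin(x))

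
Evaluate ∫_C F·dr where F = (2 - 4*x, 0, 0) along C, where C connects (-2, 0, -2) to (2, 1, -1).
8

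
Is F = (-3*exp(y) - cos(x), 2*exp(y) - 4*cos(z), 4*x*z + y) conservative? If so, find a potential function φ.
No, ∇×F = (1 - 4*sin(z), -4*z, 3*exp(y)) ≠ 0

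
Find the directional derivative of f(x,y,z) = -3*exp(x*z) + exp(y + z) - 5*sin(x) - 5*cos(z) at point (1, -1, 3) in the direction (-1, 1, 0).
sqrt(2)*(5*cos(1) + exp(2) + 9*exp(3))/2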